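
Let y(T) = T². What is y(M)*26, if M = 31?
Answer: 24986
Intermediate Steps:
y(M)*26 = 31²*26 = 961*26 = 24986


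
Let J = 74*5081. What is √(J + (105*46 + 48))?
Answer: 2*√95218 ≈ 617.15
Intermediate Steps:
J = 375994
√(J + (105*46 + 48)) = √(375994 + (105*46 + 48)) = √(375994 + (4830 + 48)) = √(375994 + 4878) = √380872 = 2*√95218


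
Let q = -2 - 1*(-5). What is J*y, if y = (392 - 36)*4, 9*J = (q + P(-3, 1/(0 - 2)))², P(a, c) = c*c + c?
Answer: 10769/9 ≈ 1196.6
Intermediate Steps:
q = 3 (q = -2 + 5 = 3)
P(a, c) = c + c² (P(a, c) = c² + c = c + c²)
J = 121/144 (J = (3 + (1 + 1/(0 - 2))/(0 - 2))²/9 = (3 + (1 + 1/(-2))/(-2))²/9 = (3 - (1 - ½)/2)²/9 = (3 - ½*½)²/9 = (3 - ¼)²/9 = (11/4)²/9 = (⅑)*(121/16) = 121/144 ≈ 0.84028)
y = 1424 (y = 356*4 = 1424)
J*y = (121/144)*1424 = 10769/9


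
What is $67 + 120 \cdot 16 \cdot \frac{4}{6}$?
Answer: $1347$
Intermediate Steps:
$67 + 120 \cdot 16 \cdot \frac{4}{6} = 67 + 120 \cdot 16 \cdot 4 \cdot \frac{1}{6} = 67 + 120 \cdot 16 \cdot \frac{2}{3} = 67 + 120 \cdot \frac{32}{3} = 67 + 1280 = 1347$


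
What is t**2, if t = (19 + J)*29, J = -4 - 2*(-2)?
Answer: 303601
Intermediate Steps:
J = 0 (J = -4 + 4 = 0)
t = 551 (t = (19 + 0)*29 = 19*29 = 551)
t**2 = 551**2 = 303601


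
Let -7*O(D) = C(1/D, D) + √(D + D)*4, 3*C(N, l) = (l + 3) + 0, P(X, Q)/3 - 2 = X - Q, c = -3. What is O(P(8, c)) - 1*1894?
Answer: -1896 - 4*√78/7 ≈ -1901.0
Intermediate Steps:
P(X, Q) = 6 - 3*Q + 3*X (P(X, Q) = 6 + 3*(X - Q) = 6 + (-3*Q + 3*X) = 6 - 3*Q + 3*X)
C(N, l) = 1 + l/3 (C(N, l) = ((l + 3) + 0)/3 = ((3 + l) + 0)/3 = (3 + l)/3 = 1 + l/3)
O(D) = -⅐ - D/21 - 4*√2*√D/7 (O(D) = -((1 + D/3) + √(D + D)*4)/7 = -((1 + D/3) + √(2*D)*4)/7 = -((1 + D/3) + (√2*√D)*4)/7 = -((1 + D/3) + 4*√2*√D)/7 = -(1 + D/3 + 4*√2*√D)/7 = -⅐ - D/21 - 4*√2*√D/7)
O(P(8, c)) - 1*1894 = (-⅐ - (6 - 3*(-3) + 3*8)/21 - 4*√2*√(6 - 3*(-3) + 3*8)/7) - 1*1894 = (-⅐ - (6 + 9 + 24)/21 - 4*√2*√(6 + 9 + 24)/7) - 1894 = (-⅐ - 1/21*39 - 4*√2*√39/7) - 1894 = (-⅐ - 13/7 - 4*√78/7) - 1894 = (-2 - 4*√78/7) - 1894 = -1896 - 4*√78/7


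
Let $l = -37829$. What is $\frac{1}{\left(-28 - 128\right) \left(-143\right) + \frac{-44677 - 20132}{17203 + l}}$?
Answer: $\frac{20626}{460189617} \approx 4.4821 \cdot 10^{-5}$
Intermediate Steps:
$\frac{1}{\left(-28 - 128\right) \left(-143\right) + \frac{-44677 - 20132}{17203 + l}} = \frac{1}{\left(-28 - 128\right) \left(-143\right) + \frac{-44677 - 20132}{17203 - 37829}} = \frac{1}{\left(-156\right) \left(-143\right) - \frac{64809}{-20626}} = \frac{1}{22308 - - \frac{64809}{20626}} = \frac{1}{22308 + \frac{64809}{20626}} = \frac{1}{\frac{460189617}{20626}} = \frac{20626}{460189617}$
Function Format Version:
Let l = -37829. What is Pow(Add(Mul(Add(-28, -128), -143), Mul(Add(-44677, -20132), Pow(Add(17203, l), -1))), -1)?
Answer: Rational(20626, 460189617) ≈ 4.4821e-5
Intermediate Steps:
Pow(Add(Mul(Add(-28, -128), -143), Mul(Add(-44677, -20132), Pow(Add(17203, l), -1))), -1) = Pow(Add(Mul(Add(-28, -128), -143), Mul(Add(-44677, -20132), Pow(Add(17203, -37829), -1))), -1) = Pow(Add(Mul(-156, -143), Mul(-64809, Pow(-20626, -1))), -1) = Pow(Add(22308, Mul(-64809, Rational(-1, 20626))), -1) = Pow(Add(22308, Rational(64809, 20626)), -1) = Pow(Rational(460189617, 20626), -1) = Rational(20626, 460189617)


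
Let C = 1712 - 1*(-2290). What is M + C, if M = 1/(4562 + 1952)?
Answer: 26069029/6514 ≈ 4002.0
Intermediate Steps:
M = 1/6514 ≈ 0.00015352
C = 4002 (C = 1712 + 2290 = 4002)
M + C = 1/6514 + 4002 = 26069029/6514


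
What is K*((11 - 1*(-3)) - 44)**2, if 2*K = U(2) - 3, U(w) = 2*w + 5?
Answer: 2700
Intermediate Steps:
U(w) = 5 + 2*w
K = 3 (K = ((5 + 2*2) - 3)/2 = ((5 + 4) - 3)/2 = (9 - 3)/2 = (1/2)*6 = 3)
K*((11 - 1*(-3)) - 44)**2 = 3*((11 - 1*(-3)) - 44)**2 = 3*((11 + 3) - 44)**2 = 3*(14 - 44)**2 = 3*(-30)**2 = 3*900 = 2700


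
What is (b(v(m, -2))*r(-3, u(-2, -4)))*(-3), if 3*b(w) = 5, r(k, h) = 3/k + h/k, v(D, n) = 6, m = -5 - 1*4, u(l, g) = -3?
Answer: 0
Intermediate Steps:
m = -9 (m = -5 - 4 = -9)
b(w) = 5/3 (b(w) = (⅓)*5 = 5/3)
(b(v(m, -2))*r(-3, u(-2, -4)))*(-3) = (5*((3 - 3)/(-3))/3)*(-3) = (5*(-⅓*0)/3)*(-3) = ((5/3)*0)*(-3) = 0*(-3) = 0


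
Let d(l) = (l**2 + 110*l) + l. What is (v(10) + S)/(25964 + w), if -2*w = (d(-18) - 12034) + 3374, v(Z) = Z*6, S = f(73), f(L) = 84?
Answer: 16/3459 ≈ 0.0046256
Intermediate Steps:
d(l) = l**2 + 111*l
S = 84
v(Z) = 6*Z
w = 5167 (w = -((-18*(111 - 18) - 12034) + 3374)/2 = -((-18*93 - 12034) + 3374)/2 = -((-1674 - 12034) + 3374)/2 = -(-13708 + 3374)/2 = -1/2*(-10334) = 5167)
(v(10) + S)/(25964 + w) = (6*10 + 84)/(25964 + 5167) = (60 + 84)/31131 = 144*(1/31131) = 16/3459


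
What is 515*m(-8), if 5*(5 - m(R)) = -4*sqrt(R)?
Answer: 2575 + 824*I*sqrt(2) ≈ 2575.0 + 1165.3*I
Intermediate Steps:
m(R) = 5 + 4*sqrt(R)/5 (m(R) = 5 - (-4)*sqrt(R)/5 = 5 + 4*sqrt(R)/5)
515*m(-8) = 515*(5 + 4*sqrt(-8)/5) = 515*(5 + 4*(2*I*sqrt(2))/5) = 515*(5 + 8*I*sqrt(2)/5) = 2575 + 824*I*sqrt(2)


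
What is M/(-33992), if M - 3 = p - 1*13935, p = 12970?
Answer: 481/16996 ≈ 0.028301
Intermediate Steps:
M = -962 (M = 3 + (12970 - 1*13935) = 3 + (12970 - 13935) = 3 - 965 = -962)
M/(-33992) = -962/(-33992) = -962*(-1/33992) = 481/16996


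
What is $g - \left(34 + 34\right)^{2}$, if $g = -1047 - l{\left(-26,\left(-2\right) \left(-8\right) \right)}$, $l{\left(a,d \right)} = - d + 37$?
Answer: $-5692$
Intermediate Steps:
$l{\left(a,d \right)} = 37 - d$
$g = -1068$ ($g = -1047 - \left(37 - \left(-2\right) \left(-8\right)\right) = -1047 - \left(37 - 16\right) = -1047 - 21 = -1068$)
$g - \left(34 + 34\right)^{2} = -1068 - \left(34 + 34\right)^{2} = -1068 - 68^{2} = -1068 - 4624 = -5692$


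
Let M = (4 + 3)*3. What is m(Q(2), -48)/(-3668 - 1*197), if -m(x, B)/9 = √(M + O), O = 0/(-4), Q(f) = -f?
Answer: 9*√21/3865 ≈ 0.010671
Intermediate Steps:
M = 21 (M = 7*3 = 21)
O = 0 (O = 0*(-¼) = 0)
m(x, B) = -9*√21 (m(x, B) = -9*√(21 + 0) = -9*√21)
m(Q(2), -48)/(-3668 - 1*197) = (-9*√21)/(-3668 - 1*197) = (-9*√21)/(-3668 - 197) = -9*√21/(-3865) = -9*√21*(-1/3865) = 9*√21/3865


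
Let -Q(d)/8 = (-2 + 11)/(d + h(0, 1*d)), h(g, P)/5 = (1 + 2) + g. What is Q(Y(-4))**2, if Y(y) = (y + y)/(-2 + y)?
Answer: 46656/2401 ≈ 19.432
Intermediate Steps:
h(g, P) = 15 + 5*g (h(g, P) = 5*((1 + 2) + g) = 5*(3 + g) = 15 + 5*g)
Y(y) = 2*y/(-2 + y) (Y(y) = (2*y)/(-2 + y) = 2*y/(-2 + y))
Q(d) = -72/(15 + d) (Q(d) = -8*(-2 + 11)/(d + (15 + 5*0)) = -72/(d + (15 + 0)) = -72/(d + 15) = -72/(15 + d))
Q(Y(-4))**2 = (-72/(15 + 2*(-4)/(-2 - 4)))**2 = (-72/(15 + 2*(-4)/(-6)))**2 = (-72/(15 + 2*(-4)*(-1/6)))**2 = (-72/(15 + 4/3))**2 = (-72/49/3)**2 = (-72*3/49)**2 = (-216/49)**2 = 46656/2401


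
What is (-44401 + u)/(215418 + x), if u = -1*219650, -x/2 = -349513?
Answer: -264051/914444 ≈ -0.28876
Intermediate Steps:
x = 699026 (x = -2*(-349513) = 699026)
u = -219650
(-44401 + u)/(215418 + x) = (-44401 - 219650)/(215418 + 699026) = -264051/914444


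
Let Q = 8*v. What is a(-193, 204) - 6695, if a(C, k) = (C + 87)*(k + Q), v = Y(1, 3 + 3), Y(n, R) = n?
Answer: -29167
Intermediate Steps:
v = 1
Q = 8 (Q = 8*1 = 8)
a(C, k) = (8 + k)*(87 + C) (a(C, k) = (C + 87)*(k + 8) = (87 + C)*(8 + k) = (8 + k)*(87 + C))
a(-193, 204) - 6695 = (696 + 8*(-193) + 87*204 - 193*204) - 6695 = (696 - 1544 + 17748 - 39372) - 6695 = -22472 - 6695 = -29167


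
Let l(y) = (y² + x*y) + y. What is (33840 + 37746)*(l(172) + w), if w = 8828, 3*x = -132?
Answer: 2220311376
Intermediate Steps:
x = -44 (x = (⅓)*(-132) = -44)
l(y) = y² - 43*y (l(y) = (y² - 44*y) + y = y² - 43*y)
(33840 + 37746)*(l(172) + w) = (33840 + 37746)*(172*(-43 + 172) + 8828) = 71586*(172*129 + 8828) = 71586*(22188 + 8828) = 71586*31016 = 2220311376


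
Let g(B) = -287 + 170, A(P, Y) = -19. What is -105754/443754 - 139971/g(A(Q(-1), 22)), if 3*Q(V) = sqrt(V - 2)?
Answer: 265385974/221877 ≈ 1196.1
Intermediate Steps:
Q(V) = sqrt(-2 + V)/3 (Q(V) = sqrt(V - 2)/3 = sqrt(-2 + V)/3)
g(B) = -117
-105754/443754 - 139971/g(A(Q(-1), 22)) = -105754/443754 - 139971/(-117) = -105754*1/443754 - 139971*(-1/117) = -52877/221877 + 3589/3 = 265385974/221877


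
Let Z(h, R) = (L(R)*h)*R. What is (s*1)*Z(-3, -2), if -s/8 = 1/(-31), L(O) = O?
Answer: -96/31 ≈ -3.0968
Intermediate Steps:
s = 8/31 (s = -8/(-31) = -8*(-1/31) = 8/31 ≈ 0.25806)
Z(h, R) = h*R**2 (Z(h, R) = (R*h)*R = h*R**2)
(s*1)*Z(-3, -2) = ((8/31)*1)*(-3*(-2)**2) = 8*(-3*4)/31 = (8/31)*(-12) = -96/31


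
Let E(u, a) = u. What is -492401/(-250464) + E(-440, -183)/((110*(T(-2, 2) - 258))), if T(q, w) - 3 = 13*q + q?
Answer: 140351339/70881312 ≈ 1.9801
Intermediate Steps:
T(q, w) = 3 + 14*q (T(q, w) = 3 + (13*q + q) = 3 + 14*q)
-492401/(-250464) + E(-440, -183)/((110*(T(-2, 2) - 258))) = -492401/(-250464) - 440*1/(110*((3 + 14*(-2)) - 258)) = -492401*(-1/250464) - 440*1/(110*((3 - 28) - 258)) = 492401/250464 - 440*1/(110*(-25 - 258)) = 492401/250464 - 440/(110*(-283)) = 492401/250464 - 440/(-31130) = 492401/250464 - 440*(-1/31130) = 492401/250464 + 4/283 = 140351339/70881312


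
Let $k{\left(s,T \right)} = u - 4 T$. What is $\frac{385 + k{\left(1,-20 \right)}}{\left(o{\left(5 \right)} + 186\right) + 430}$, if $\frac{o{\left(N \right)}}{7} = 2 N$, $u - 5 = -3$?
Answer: $\frac{467}{686} \approx 0.68076$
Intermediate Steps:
$u = 2$ ($u = 5 - 3 = 2$)
$o{\left(N \right)} = 14 N$ ($o{\left(N \right)} = 7 \cdot 2 N = 14 N$)
$k{\left(s,T \right)} = 2 - 4 T$
$\frac{385 + k{\left(1,-20 \right)}}{\left(o{\left(5 \right)} + 186\right) + 430} = \frac{385 + \left(2 - -80\right)}{\left(14 \cdot 5 + 186\right) + 430} = \frac{385 + \left(2 + 80\right)}{\left(70 + 186\right) + 430} = \frac{385 + 82}{256 + 430} = \frac{467}{686}$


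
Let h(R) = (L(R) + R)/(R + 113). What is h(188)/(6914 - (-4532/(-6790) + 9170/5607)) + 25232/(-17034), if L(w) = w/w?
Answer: -10195780826876027/6883544023696734 ≈ -1.4812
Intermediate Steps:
L(w) = 1
h(R) = (1 + R)/(113 + R) (h(R) = (1 + R)/(R + 113) = (1 + R)/(113 + R))
h(188)/(6914 - (-4532/(-6790) + 9170/5607)) + 25232/(-17034) = ((1 + 188)/(113 + 188))/(6914 - (-4532/(-6790) + 9170/5607)) + 25232/(-17034) = (189/301)/(6914 - (-4532*(-1/6790) + 9170*(1/5607))) + 25232*(-1/17034) = ((1/301)*189)/(6914 - (2266/3395 + 1310/801)) - 12616/8517 = 27/(43*(6914 - 1*6262516/2719395)) - 12616/8517 = 27/(43*(6914 - 6262516/2719395)) - 12616/8517 = 27/(43*(18795634514/2719395)) - 12616/8517 = (27/43)*(2719395/18795634514) - 12616/8517 = 73423665/808212284102 - 12616/8517 = -10195780826876027/6883544023696734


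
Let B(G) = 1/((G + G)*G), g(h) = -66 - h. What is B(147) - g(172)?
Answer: 10285885/43218 ≈ 238.00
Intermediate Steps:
B(G) = 1/(2*G²) (B(G) = 1/(((2*G))*G) = (1/(2*G))/G = 1/(2*G²))
B(147) - g(172) = (½)/147² - (-66 - 1*172) = (½)*(1/21609) - (-66 - 172) = 1/43218 - 1*(-238) = 1/43218 + 238 = 10285885/43218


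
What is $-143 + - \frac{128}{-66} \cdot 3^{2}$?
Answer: $- \frac{1381}{11} \approx -125.55$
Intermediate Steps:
$-143 + - \frac{128}{-66} \cdot 3^{2} = -143 + \left(-128\right) \left(- \frac{1}{66}\right) 9 = -143 + \frac{64}{33} \cdot 9 = -143 + \frac{192}{11} = - \frac{1381}{11}$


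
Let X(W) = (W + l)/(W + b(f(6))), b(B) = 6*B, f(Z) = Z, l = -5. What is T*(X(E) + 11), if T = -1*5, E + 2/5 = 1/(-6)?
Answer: -57630/1063 ≈ -54.214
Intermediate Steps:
E = -17/30 (E = -⅖ + 1/(-6) = -⅖ - ⅙ = -17/30 ≈ -0.56667)
T = -5
X(W) = (-5 + W)/(36 + W) (X(W) = (W - 5)/(W + 6*6) = (-5 + W)/(W + 36) = (-5 + W)/(36 + W))
T*(X(E) + 11) = -5*((-5 - 17/30)/(36 - 17/30) + 11) = -5*(-167/30/(1063/30) + 11) = -5*((30/1063)*(-167/30) + 11) = -5*(-167/1063 + 11) = -5*11526/1063 = -57630/1063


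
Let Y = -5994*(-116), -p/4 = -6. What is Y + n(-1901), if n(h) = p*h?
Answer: 649680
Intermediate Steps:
p = 24 (p = -4*(-6) = 24)
n(h) = 24*h
Y = 695304
Y + n(-1901) = 695304 + 24*(-1901) = 695304 - 45624 = 649680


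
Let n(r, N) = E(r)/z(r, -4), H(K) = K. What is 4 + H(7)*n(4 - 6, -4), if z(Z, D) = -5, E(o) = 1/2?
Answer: 33/10 ≈ 3.3000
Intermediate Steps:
E(o) = ½
n(r, N) = -⅒ (n(r, N) = (½)/(-5) = (½)*(-⅕) = -⅒)
4 + H(7)*n(4 - 6, -4) = 4 + 7*(-⅒) = 4 - 7/10 = 33/10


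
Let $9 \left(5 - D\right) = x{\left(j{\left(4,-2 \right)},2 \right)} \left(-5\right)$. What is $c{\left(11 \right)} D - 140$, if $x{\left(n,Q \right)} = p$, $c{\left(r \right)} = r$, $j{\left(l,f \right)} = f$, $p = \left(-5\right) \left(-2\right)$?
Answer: $- \frac{215}{9} \approx -23.889$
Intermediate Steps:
$p = 10$
$x{\left(n,Q \right)} = 10$
$D = \frac{95}{9}$ ($D = 5 - \frac{10 \left(-5\right)}{9} = 5 - - \frac{50}{9} = 5 + \frac{50}{9} = \frac{95}{9} \approx 10.556$)
$c{\left(11 \right)} D - 140 = 11 \cdot \frac{95}{9} - 140 = \frac{1045}{9} - 140 = - \frac{215}{9}$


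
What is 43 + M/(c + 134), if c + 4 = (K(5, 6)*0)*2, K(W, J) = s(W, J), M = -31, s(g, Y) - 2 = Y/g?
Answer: 5559/130 ≈ 42.762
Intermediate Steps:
s(g, Y) = 2 + Y/g
K(W, J) = 2 + J/W
c = -4 (c = -4 + ((2 + 6/5)*0)*2 = -4 + ((16/5)*0)*2 = -4 + 0*2 = -4 + 0 = -4)
43 + M/(c + 134) = 43 - 31/(-4 + 134) = 43 - 31/130 = 5559/130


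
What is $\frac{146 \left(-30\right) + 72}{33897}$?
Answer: $- \frac{1436}{11299} \approx -0.12709$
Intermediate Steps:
$\frac{146 \left(-30\right) + 72}{33897} = \left(-4380 + 72\right) \frac{1}{33897} = \left(-4308\right) \frac{1}{33897} = - \frac{1436}{11299}$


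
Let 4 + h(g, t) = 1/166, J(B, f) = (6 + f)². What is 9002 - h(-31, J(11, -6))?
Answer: 1494995/166 ≈ 9006.0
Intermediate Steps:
h(g, t) = -663/166 (h(g, t) = -4 + 1/166 = -663/166)
9002 - h(-31, J(11, -6)) = 9002 - 1*(-663/166) = 9002 + 663/166 = 1494995/166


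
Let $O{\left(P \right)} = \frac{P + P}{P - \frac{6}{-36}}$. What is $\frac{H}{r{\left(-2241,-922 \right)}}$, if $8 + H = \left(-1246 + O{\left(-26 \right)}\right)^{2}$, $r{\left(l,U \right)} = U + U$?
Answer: $- \frac{9294647231}{11075525} \approx -839.21$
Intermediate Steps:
$r{\left(l,U \right)} = 2 U$
$O{\left(P \right)} = \frac{2 P}{\frac{1}{6} + P}$ ($O{\left(P \right)} = \frac{2 P}{P - - \frac{1}{6}} = \frac{2 P}{P + \frac{1}{6}} = \frac{2 P}{\frac{1}{6} + P}$)
$H = \frac{37178588924}{24025}$ ($H = -8 + \left(-1246 + 12 \left(-26\right) \frac{1}{1 + 6 \left(-26\right)}\right)^{2} = -8 + \left(-1246 + 12 \left(-26\right) \frac{1}{1 - 156}\right)^{2} = -8 + \left(-1246 + 12 \left(-26\right) \frac{1}{-155}\right)^{2} = -8 + \left(-1246 + 12 \left(-26\right) \left(- \frac{1}{155}\right)\right)^{2} = -8 + \left(-1246 + \frac{312}{155}\right)^{2} = -8 + \left(- \frac{192818}{155}\right)^{2} = -8 + \frac{37178781124}{24025} = \frac{37178588924}{24025} \approx 1.5475 \cdot 10^{6}$)
$\frac{H}{r{\left(-2241,-922 \right)}} = \frac{37178588924}{24025 \cdot 2 \left(-922\right)} = \frac{37178588924}{24025 \left(-1844\right)} = \frac{37178588924}{24025} \left(- \frac{1}{1844}\right) = - \frac{9294647231}{11075525}$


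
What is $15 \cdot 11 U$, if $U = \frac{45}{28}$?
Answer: $\frac{7425}{28} \approx 265.18$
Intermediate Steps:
$U = \frac{45}{28}$ ($U = 45 \cdot \frac{1}{28} = \frac{45}{28} \approx 1.6071$)
$15 \cdot 11 U = 15 \cdot 11 \cdot \frac{45}{28} = 165 \cdot \frac{45}{28} = \frac{7425}{28}$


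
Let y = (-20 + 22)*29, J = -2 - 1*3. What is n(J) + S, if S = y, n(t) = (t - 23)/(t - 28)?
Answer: 1942/33 ≈ 58.849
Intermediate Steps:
J = -5 (J = -2 - 3 = -5)
n(t) = (-23 + t)/(-28 + t)
y = 58 (y = 2*29 = 58)
S = 58
n(J) + S = (-23 - 5)/(-28 - 5) + 58 = -28/(-33) + 58 = -1/33*(-28) + 58 = 28/33 + 58 = 1942/33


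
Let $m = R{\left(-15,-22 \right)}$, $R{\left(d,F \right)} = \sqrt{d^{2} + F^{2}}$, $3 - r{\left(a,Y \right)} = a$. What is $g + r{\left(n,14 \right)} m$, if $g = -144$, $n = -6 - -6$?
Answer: $-144 + 3 \sqrt{709} \approx -64.119$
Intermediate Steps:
$n = 0$ ($n = -6 + 6 = 0$)
$r{\left(a,Y \right)} = 3 - a$
$R{\left(d,F \right)} = \sqrt{F^{2} + d^{2}}$
$m = \sqrt{709}$ ($m = \sqrt{\left(-22\right)^{2} + \left(-15\right)^{2}} = \sqrt{484 + 225} = \sqrt{709} \approx 26.627$)
$g + r{\left(n,14 \right)} m = -144 + \left(3 - 0\right) \sqrt{709} = -144 + \left(3 + 0\right) \sqrt{709} = -144 + 3 \sqrt{709}$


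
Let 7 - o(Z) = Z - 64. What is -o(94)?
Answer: 23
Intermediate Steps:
o(Z) = 71 - Z (o(Z) = 7 - (Z - 64) = 7 - (-64 + Z) = 7 + (64 - Z) = 71 - Z)
-o(94) = -(71 - 1*94) = -(71 - 94) = -1*(-23) = 23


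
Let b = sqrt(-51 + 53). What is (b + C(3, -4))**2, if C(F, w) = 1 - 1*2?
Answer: (1 - sqrt(2))**2 ≈ 0.17157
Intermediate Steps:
b = sqrt(2) ≈ 1.4142
C(F, w) = -1 (C(F, w) = 1 - 2 = -1)
(b + C(3, -4))**2 = (sqrt(2) - 1)**2 = (-1 + sqrt(2))**2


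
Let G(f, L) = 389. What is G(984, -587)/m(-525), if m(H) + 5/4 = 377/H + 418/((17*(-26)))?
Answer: -180534900/1352293 ≈ -133.50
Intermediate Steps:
m(H) = -1941/884 + 377/H (m(H) = -5/4 + (377/H + 418/((17*(-26)))) = -5/4 + (377/H + 418/(-442)) = -5/4 + (377/H + 418*(-1/442)) = -5/4 + (377/H - 209/221) = -5/4 + (-209/221 + 377/H) = -1941/884 + 377/H)
G(984, -587)/m(-525) = 389/(-1941/884 + 377/(-525)) = 389/(-1941/884 + 377*(-1/525)) = 389/(-1941/884 - 377/525) = 389/(-1352293/464100) = 389*(-464100/1352293) = -180534900/1352293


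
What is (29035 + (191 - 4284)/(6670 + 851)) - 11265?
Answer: 133644077/7521 ≈ 17769.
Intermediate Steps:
(29035 + (191 - 4284)/(6670 + 851)) - 11265 = (29035 - 4093/7521) - 11265 = 218368142/7521 - 11265 = 133644077/7521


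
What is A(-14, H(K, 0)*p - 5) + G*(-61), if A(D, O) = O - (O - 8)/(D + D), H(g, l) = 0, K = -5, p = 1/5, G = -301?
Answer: 513955/28 ≈ 18356.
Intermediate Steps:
p = ⅕ ≈ 0.20000
A(D, O) = O - (-8 + O)/(2*D)
A(-14, H(K, 0)*p - 5) + G*(-61) = (4 - (0*(⅕) - 5)/2 - 14*(0*(⅕) - 5))/(-14) - 301*(-61) = -(4 - (0 - 5)/2 - 14*(0 - 5))/14 + 18361 = -(4 - ½*(-5) - 14*(-5))/14 + 18361 = -(4 + 5/2 + 70)/14 + 18361 = -1/14*153/2 + 18361 = -153/28 + 18361 = 513955/28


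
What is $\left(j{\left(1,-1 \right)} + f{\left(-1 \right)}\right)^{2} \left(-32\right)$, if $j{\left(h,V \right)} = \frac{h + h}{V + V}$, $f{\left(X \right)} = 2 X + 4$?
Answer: $-32$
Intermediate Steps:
$f{\left(X \right)} = 4 + 2 X$
$j{\left(h,V \right)} = \frac{h}{V}$ ($j{\left(h,V \right)} = \frac{2 h}{2 V} = 2 h \frac{1}{2 V} = \frac{h}{V}$)
$\left(j{\left(1,-1 \right)} + f{\left(-1 \right)}\right)^{2} \left(-32\right) = \left(1 \frac{1}{-1} + \left(4 + 2 \left(-1\right)\right)\right)^{2} \left(-32\right) = \left(1 \left(-1\right) + \left(4 - 2\right)\right)^{2} \left(-32\right) = \left(-1 + 2\right)^{2} \left(-32\right) = 1^{2} \left(-32\right) = 1 \left(-32\right) = -32$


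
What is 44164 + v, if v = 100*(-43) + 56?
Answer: 39920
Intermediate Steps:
v = -4244 (v = -4300 + 56 = -4244)
44164 + v = 44164 - 4244 = 39920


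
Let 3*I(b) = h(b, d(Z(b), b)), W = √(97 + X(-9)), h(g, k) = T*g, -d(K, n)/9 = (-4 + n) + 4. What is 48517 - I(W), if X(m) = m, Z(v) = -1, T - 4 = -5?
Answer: 48517 + 2*√22/3 ≈ 48520.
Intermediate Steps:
T = -1 (T = 4 - 5 = -1)
d(K, n) = -9*n (d(K, n) = -9*((-4 + n) + 4) = -9*n)
h(g, k) = -g
W = 2*√22 (W = √(97 - 9) = √88 = 2*√22 ≈ 9.3808)
I(b) = -b/3 (I(b) = (-b)/3 = -b/3)
48517 - I(W) = 48517 - (-1)*2*√22/3 = 48517 - (-2)*√22/3 = 48517 + 2*√22/3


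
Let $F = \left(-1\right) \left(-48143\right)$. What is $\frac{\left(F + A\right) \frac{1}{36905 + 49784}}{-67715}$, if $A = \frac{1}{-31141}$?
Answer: $- \frac{1499221162}{182802205219535} \approx -8.2013 \cdot 10^{-6}$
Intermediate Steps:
$F = 48143$
$A = - \frac{1}{31141} \approx -3.2112 \cdot 10^{-5}$
$\frac{\left(F + A\right) \frac{1}{36905 + 49784}}{-67715} = \frac{\left(48143 - \frac{1}{31141}\right) \frac{1}{36905 + 49784}}{-67715} = \frac{1499221162}{31141 \cdot 86689} \left(- \frac{1}{67715}\right) = \frac{1499221162}{31141} \cdot \frac{1}{86689} \left(- \frac{1}{67715}\right) = \frac{1499221162}{2699582149} \left(- \frac{1}{67715}\right) = - \frac{1499221162}{182802205219535}$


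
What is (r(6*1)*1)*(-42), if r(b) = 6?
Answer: -252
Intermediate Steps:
(r(6*1)*1)*(-42) = (6*1)*(-42) = 6*(-42) = -252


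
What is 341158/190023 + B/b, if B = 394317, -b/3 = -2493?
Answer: 956553333/17545457 ≈ 54.519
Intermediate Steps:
b = 7479 (b = -3*(-2493) = 7479)
341158/190023 + B/b = 341158/190023 + 394317/7479 = 341158*(1/190023) + 394317*(1/7479) = 341158/190023 + 43813/831 = 956553333/17545457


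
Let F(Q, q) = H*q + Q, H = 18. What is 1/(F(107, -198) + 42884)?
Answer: 1/39427 ≈ 2.5363e-5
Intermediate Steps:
F(Q, q) = Q + 18*q (F(Q, q) = 18*q + Q = Q + 18*q)
1/(F(107, -198) + 42884) = 1/((107 + 18*(-198)) + 42884) = 1/((107 - 3564) + 42884) = 1/(-3457 + 42884) = 1/39427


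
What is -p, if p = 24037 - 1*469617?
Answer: 445580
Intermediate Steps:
p = -445580 (p = 24037 - 469617 = -445580)
-p = -1*(-445580) = 445580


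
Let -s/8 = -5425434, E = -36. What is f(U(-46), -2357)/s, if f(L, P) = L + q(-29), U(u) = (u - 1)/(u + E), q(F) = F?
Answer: -37/56493408 ≈ -6.5494e-7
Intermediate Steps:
U(u) = (-1 + u)/(-36 + u) (U(u) = (u - 1)/(u - 36) = (-1 + u)/(-36 + u))
s = 43403472 (s = -8*(-5425434) = 43403472)
f(L, P) = -29 + L (f(L, P) = L - 29 = -29 + L)
f(U(-46), -2357)/s = (-29 + (-1 - 46)/(-36 - 46))/43403472 = (-29 - 47/(-82))*(1/43403472) = (-29 - 1/82*(-47))*(1/43403472) = (-29 + 47/82)*(1/43403472) = -2331/82*1/43403472 = -37/56493408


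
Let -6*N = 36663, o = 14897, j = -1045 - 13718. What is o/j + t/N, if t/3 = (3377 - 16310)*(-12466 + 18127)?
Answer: 6484942213877/180418623 ≈ 35944.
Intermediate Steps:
j = -14763
t = -219641139 (t = 3*((3377 - 16310)*(-12466 + 18127)) = 3*(-12933*5661) = 3*(-73213713) = -219641139)
N = -12221/2 (N = -1/6*36663 = -12221/2 ≈ -6110.5)
o/j + t/N = 14897/(-14763) - 219641139/(-12221/2) = 14897*(-1/14763) - 219641139*(-2/12221) = -14897/14763 + 439282278/12221 = 6484942213877/180418623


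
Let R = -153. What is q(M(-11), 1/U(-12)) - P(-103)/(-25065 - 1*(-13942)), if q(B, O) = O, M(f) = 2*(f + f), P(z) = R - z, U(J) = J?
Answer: -11723/133476 ≈ -0.087829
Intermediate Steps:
P(z) = -153 - z
M(f) = 4*f (M(f) = 2*(2*f) = 4*f)
q(M(-11), 1/U(-12)) - P(-103)/(-25065 - 1*(-13942)) = 1/(-12) - (-153 - 1*(-103))/(-25065 - 1*(-13942)) = -1/12 - (-153 + 103)/(-25065 + 13942) = -1/12 - (-50)/(-11123) = -1/12 - (-50)*(-1)/11123 = -1/12 - 1*50/11123 = -1/12 - 50/11123 = -11723/133476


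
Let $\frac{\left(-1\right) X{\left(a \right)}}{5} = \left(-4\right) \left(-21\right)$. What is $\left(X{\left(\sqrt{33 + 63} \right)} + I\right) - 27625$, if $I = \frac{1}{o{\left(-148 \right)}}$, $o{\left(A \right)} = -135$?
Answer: $- \frac{3786076}{135} \approx -28045.0$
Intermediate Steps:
$X{\left(a \right)} = -420$ ($X{\left(a \right)} = - 5 \left(\left(-4\right) \left(-21\right)\right) = \left(-5\right) 84 = -420$)
$I = - \frac{1}{135}$ ($I = \frac{1}{-135} = - \frac{1}{135} \approx -0.0074074$)
$\left(X{\left(\sqrt{33 + 63} \right)} + I\right) - 27625 = \left(-420 - \frac{1}{135}\right) - 27625 = - \frac{56701}{135} - 27625 = - \frac{3786076}{135}$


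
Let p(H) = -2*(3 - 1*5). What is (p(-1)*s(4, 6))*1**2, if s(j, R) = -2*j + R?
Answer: -8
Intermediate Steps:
s(j, R) = R - 2*j
p(H) = 4 (p(H) = -2*(3 - 5) = -2*(-2) = 4)
(p(-1)*s(4, 6))*1**2 = (4*(6 - 2*4))*1**2 = (4*(6 - 8))*1 = (4*(-2))*1 = -8*1 = -8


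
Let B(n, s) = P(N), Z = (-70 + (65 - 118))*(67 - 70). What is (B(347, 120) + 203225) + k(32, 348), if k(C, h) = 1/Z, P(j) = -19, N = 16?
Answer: 74983015/369 ≈ 2.0321e+5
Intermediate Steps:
Z = 369 (Z = (-70 - 53)*(-3) = -123*(-3) = 369)
B(n, s) = -19
k(C, h) = 1/369
(B(347, 120) + 203225) + k(32, 348) = (-19 + 203225) + 1/369 = 203206 + 1/369 = 74983015/369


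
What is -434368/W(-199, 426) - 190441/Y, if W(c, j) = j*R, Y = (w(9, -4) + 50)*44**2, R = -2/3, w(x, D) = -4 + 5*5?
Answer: 210043671/137456 ≈ 1528.1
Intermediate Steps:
w(x, D) = 21 (w(x, D) = -4 + 25 = 21)
R = -2/3 (R = -2*1/3 = -2/3 ≈ -0.66667)
Y = 137456 (Y = (21 + 50)*44**2 = 71*1936 = 137456)
W(c, j) = -2*j/3 (W(c, j) = j*(-2/3) = -2*j/3)
-434368/W(-199, 426) - 190441/Y = -434368/((-2/3*426)) - 190441/137456 = -434368/(-284) - 190441*1/137456 = -434368*(-1/284) - 190441/137456 = 108592/71 - 190441/137456 = 210043671/137456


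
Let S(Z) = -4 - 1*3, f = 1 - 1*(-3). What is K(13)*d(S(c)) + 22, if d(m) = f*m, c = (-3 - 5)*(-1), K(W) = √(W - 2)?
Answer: 22 - 28*√11 ≈ -70.865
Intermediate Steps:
f = 4 (f = 1 + 3 = 4)
K(W) = √(-2 + W)
c = 8 (c = -8*(-1) = 8)
S(Z) = -7 (S(Z) = -4 - 3 = -7)
d(m) = 4*m
K(13)*d(S(c)) + 22 = √(-2 + 13)*(4*(-7)) + 22 = √11*(-28) + 22 = -28*√11 + 22 = 22 - 28*√11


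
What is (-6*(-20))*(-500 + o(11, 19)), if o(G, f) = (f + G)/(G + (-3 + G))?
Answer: -1136400/19 ≈ -59811.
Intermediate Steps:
o(G, f) = (G + f)/(-3 + 2*G)
(-6*(-20))*(-500 + o(11, 19)) = (-6*(-20))*(-500 + (11 + 19)/(-3 + 2*11)) = 120*(-500 + 30/(-3 + 22)) = 120*(-500 + 30/19) = 120*(-9470/19) = -1136400/19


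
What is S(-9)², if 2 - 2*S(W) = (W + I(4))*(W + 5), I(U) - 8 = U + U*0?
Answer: 49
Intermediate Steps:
I(U) = 8 + U (I(U) = 8 + (U + U*0) = 8 + (U + 0) = 8 + U)
S(W) = 1 - (5 + W)*(12 + W)/2 (S(W) = 1 - (W + (8 + 4))*(W + 5)/2 = 1 - (W + 12)*(5 + W)/2 = 1 - (12 + W)*(5 + W)/2 = 1 - (5 + W)*(12 + W)/2)
S(-9)² = (-29 - 17/2*(-9) - ½*(-9)²)² = (-29 + 153/2 - ½*81)² = (-29 + 153/2 - 81/2)² = 7² = 49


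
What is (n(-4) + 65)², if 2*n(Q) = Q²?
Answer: 5329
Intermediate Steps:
n(Q) = Q²/2
(n(-4) + 65)² = ((½)*(-4)² + 65)² = ((½)*16 + 65)² = (8 + 65)² = 73² = 5329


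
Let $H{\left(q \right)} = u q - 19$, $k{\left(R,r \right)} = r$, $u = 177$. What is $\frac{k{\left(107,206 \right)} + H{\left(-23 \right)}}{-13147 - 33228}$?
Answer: $\frac{3884}{46375} \approx 0.083752$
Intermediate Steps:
$H{\left(q \right)} = -19 + 177 q$ ($H{\left(q \right)} = 177 q - 19 = -19 + 177 q$)
$\frac{k{\left(107,206 \right)} + H{\left(-23 \right)}}{-13147 - 33228} = \frac{206 + \left(-19 + 177 \left(-23\right)\right)}{-13147 - 33228} = \frac{206 - 4090}{-46375} = \left(206 - 4090\right) \left(- \frac{1}{46375}\right) = \left(-3884\right) \left(- \frac{1}{46375}\right) = \frac{3884}{46375}$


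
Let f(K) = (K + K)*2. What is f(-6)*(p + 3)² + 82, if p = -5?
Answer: -14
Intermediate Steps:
f(K) = 4*K (f(K) = (2*K)*2 = 4*K)
f(-6)*(p + 3)² + 82 = (4*(-6))*(-5 + 3)² + 82 = -24*(-2)² + 82 = -24*4 + 82 = -96 + 82 = -14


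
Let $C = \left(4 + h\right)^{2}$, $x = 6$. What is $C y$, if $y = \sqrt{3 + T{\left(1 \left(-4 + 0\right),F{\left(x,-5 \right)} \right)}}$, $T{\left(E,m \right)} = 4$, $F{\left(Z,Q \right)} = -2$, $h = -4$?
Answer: $0$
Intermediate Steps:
$C = 0$ ($C = \left(4 - 4\right)^{2} = 0^{2} = 0$)
$y = \sqrt{7}$ ($y = \sqrt{3 + 4} = \sqrt{7} \approx 2.6458$)
$C y = 0 \sqrt{7} = 0$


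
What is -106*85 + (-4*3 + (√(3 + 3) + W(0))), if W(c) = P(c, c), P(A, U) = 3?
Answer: -9019 + √6 ≈ -9016.5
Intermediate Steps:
W(c) = 3
-106*85 + (-4*3 + (√(3 + 3) + W(0))) = -106*85 + (-4*3 + (√(3 + 3) + 3)) = -9010 + (-12 + (√6 + 3)) = -9010 + (-12 + (3 + √6)) = -9010 + (-9 + √6) = -9019 + √6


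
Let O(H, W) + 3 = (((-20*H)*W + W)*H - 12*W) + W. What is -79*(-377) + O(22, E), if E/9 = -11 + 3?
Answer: 725948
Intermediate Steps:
E = -72 (E = 9*(-11 + 3) = 9*(-8) = -72)
O(H, W) = -3 - 11*W + H*(W - 20*H*W) (O(H, W) = -3 + ((((-20*H)*W + W)*H - 12*W) + W) = -3 + (((-20*H*W + W)*H - 12*W) + W) = -3 + (((W - 20*H*W)*H - 12*W) + W) = -3 + ((H*(W - 20*H*W) - 12*W) + W) = -3 + ((-12*W + H*(W - 20*H*W)) + W) = -3 + (-11*W + H*(W - 20*H*W)) = -3 - 11*W + H*(W - 20*H*W))
-79*(-377) + O(22, E) = -79*(-377) + (-3 - 11*(-72) + 22*(-72) - 20*(-72)*22²) = 29783 + (-3 + 792 - 1584 - 20*(-72)*484) = 29783 + (-3 + 792 - 1584 + 696960) = 29783 + 696165 = 725948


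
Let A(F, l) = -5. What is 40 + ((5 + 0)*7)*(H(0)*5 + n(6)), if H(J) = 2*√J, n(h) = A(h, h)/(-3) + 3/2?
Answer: 905/6 ≈ 150.83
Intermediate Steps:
n(h) = 19/6 (n(h) = -5/(-3) + 3/2 = -5*(-⅓) + 3*(½) = 5/3 + 3/2 = 19/6)
40 + ((5 + 0)*7)*(H(0)*5 + n(6)) = 40 + ((5 + 0)*7)*((2*√0)*5 + 19/6) = 40 + (5*7)*((2*0)*5 + 19/6) = 40 + 35*(0*5 + 19/6) = 40 + 35*(0 + 19/6) = 40 + 35*(19/6) = 40 + 665/6 = 905/6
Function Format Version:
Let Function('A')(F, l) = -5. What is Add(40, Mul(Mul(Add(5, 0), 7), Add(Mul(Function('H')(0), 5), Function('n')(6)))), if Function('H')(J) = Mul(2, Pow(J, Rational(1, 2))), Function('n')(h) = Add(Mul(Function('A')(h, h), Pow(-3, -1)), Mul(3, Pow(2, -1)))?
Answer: Rational(905, 6) ≈ 150.83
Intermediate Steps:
Function('n')(h) = Rational(19, 6) (Function('n')(h) = Add(Mul(-5, Pow(-3, -1)), Mul(3, Pow(2, -1))) = Add(Mul(-5, Rational(-1, 3)), Mul(3, Rational(1, 2))) = Add(Rational(5, 3), Rational(3, 2)) = Rational(19, 6))
Add(40, Mul(Mul(Add(5, 0), 7), Add(Mul(Function('H')(0), 5), Function('n')(6)))) = Add(40, Mul(Mul(Add(5, 0), 7), Add(Mul(Mul(2, Pow(0, Rational(1, 2))), 5), Rational(19, 6)))) = Add(40, Mul(Mul(5, 7), Add(Mul(Mul(2, 0), 5), Rational(19, 6)))) = Add(40, Mul(35, Add(Mul(0, 5), Rational(19, 6)))) = Add(40, Mul(35, Add(0, Rational(19, 6)))) = Add(40, Mul(35, Rational(19, 6))) = Add(40, Rational(665, 6)) = Rational(905, 6)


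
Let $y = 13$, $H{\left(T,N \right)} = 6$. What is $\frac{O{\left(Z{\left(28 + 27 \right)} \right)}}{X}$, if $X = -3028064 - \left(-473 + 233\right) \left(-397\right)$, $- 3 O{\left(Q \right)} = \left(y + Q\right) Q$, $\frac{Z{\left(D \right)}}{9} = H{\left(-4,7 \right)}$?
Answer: $\frac{603}{1561672} \approx 0.00038612$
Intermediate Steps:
$Z{\left(D \right)} = 54$ ($Z{\left(D \right)} = 9 \cdot 6 = 54$)
$O{\left(Q \right)} = - \frac{Q \left(13 + Q\right)}{3}$ ($O{\left(Q \right)} = - \frac{\left(13 + Q\right) Q}{3} = - \frac{Q \left(13 + Q\right)}{3}$)
$X = -3123344$ ($X = -3028064 - \left(-240\right) \left(-397\right) = -3028064 - 95280 = -3123344$)
$\frac{O{\left(Z{\left(28 + 27 \right)} \right)}}{X} = \frac{\left(- \frac{1}{3}\right) 54 \left(13 + 54\right)}{-3123344} = \left(- \frac{1}{3}\right) 54 \cdot 67 \left(- \frac{1}{3123344}\right) = \left(-1206\right) \left(- \frac{1}{3123344}\right) = \frac{603}{1561672}$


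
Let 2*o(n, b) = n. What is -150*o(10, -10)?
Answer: -750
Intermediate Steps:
o(n, b) = n/2
-150*o(10, -10) = -75*10 = -150*5 = -750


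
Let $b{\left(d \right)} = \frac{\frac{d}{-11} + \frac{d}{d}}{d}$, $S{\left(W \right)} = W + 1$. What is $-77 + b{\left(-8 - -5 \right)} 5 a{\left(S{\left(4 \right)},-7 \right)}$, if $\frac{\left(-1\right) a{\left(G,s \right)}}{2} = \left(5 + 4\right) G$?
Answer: $\frac{1253}{11} \approx 113.91$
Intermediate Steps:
$S{\left(W \right)} = 1 + W$
$a{\left(G,s \right)} = - 18 G$ ($a{\left(G,s \right)} = - 2 \left(5 + 4\right) G = - 2 \cdot 9 G = - 18 G$)
$b{\left(d \right)} = \frac{1 - \frac{d}{11}}{d}$ ($b{\left(d \right)} = \frac{d \left(- \frac{1}{11}\right) + 1}{d} = \frac{- \frac{d}{11} + 1}{d} = \frac{1 - \frac{d}{11}}{d}$)
$-77 + b{\left(-8 - -5 \right)} 5 a{\left(S{\left(4 \right)},-7 \right)} = -77 + \frac{11 - \left(-8 - -5\right)}{11 \left(-8 - -5\right)} 5 \left(- 18 \left(1 + 4\right)\right) = -77 + \frac{11 - \left(-8 + 5\right)}{11 \left(-8 + 5\right)} 5 \left(\left(-18\right) 5\right) = -77 + \frac{11 - -3}{11 \left(-3\right)} 5 \left(-90\right) = -77 + \frac{1}{11} \left(- \frac{1}{3}\right) \left(11 + 3\right) \left(-450\right) = -77 + \frac{1}{11} \left(- \frac{1}{3}\right) 14 \left(-450\right) = -77 - - \frac{2100}{11} = -77 + \frac{2100}{11} = \frac{1253}{11}$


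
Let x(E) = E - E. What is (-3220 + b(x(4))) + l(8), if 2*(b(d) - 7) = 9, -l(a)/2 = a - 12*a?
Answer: -6065/2 ≈ -3032.5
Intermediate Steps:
l(a) = 22*a (l(a) = -2*(a - 12*a) = -(-22)*a = 22*a)
x(E) = 0
b(d) = 23/2 (b(d) = 7 + (½)*9 = 7 + 9/2 = 23/2)
(-3220 + b(x(4))) + l(8) = (-3220 + 23/2) + 22*8 = -6417/2 + 176 = -6065/2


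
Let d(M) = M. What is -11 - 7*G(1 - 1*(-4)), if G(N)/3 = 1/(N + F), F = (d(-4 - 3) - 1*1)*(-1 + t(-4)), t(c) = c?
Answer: -172/15 ≈ -11.467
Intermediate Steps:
F = 40 (F = ((-4 - 3) - 1*1)*(-1 - 4) = (-7 - 1)*(-5) = -8*(-5) = 40)
G(N) = 3/(40 + N) (G(N) = 3/(N + 40) = 3/(40 + N))
-11 - 7*G(1 - 1*(-4)) = -11 - 21/(40 + (1 - 1*(-4))) = -11 - 21/(40 + (1 + 4)) = -11 - 21/(40 + 5) = -11 - 21/45 = -11 - 7*1/15 = -11 - 7/15 = -172/15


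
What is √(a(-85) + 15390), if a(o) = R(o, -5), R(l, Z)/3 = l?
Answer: √15135 ≈ 123.02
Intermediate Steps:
R(l, Z) = 3*l
a(o) = 3*o
√(a(-85) + 15390) = √(3*(-85) + 15390) = √(-255 + 15390) = √15135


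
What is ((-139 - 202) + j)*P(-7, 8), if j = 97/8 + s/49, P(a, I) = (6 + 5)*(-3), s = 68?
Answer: 4236375/392 ≈ 10807.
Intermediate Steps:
P(a, I) = -33 (P(a, I) = 11*(-3) = -33)
j = 5297/392 (j = 97/8 + 68/49 = 5297/392 ≈ 13.513)
((-139 - 202) + j)*P(-7, 8) = ((-139 - 202) + 5297/392)*(-33) = (-341 + 5297/392)*(-33) = -128375/392*(-33) = 4236375/392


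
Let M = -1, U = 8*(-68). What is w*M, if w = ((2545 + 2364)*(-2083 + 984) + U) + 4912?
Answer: 5390623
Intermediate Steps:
U = -544
w = -5390623 (w = ((2545 + 2364)*(-2083 + 984) - 544) + 4912 = (4909*(-1099) - 544) + 4912 = (-5394991 - 544) + 4912 = -5395535 + 4912 = -5390623)
w*M = -5390623*(-1) = 5390623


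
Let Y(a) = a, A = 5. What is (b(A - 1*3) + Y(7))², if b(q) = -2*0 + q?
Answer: 81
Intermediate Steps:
b(q) = q (b(q) = 0 + q = q)
(b(A - 1*3) + Y(7))² = ((5 - 1*3) + 7)² = ((5 - 3) + 7)² = (2 + 7)² = 9² = 81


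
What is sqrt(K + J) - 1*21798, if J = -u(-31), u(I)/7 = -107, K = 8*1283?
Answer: -21798 + sqrt(11013) ≈ -21693.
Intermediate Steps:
K = 10264
u(I) = -749 (u(I) = 7*(-107) = -749)
J = 749 (J = -1*(-749) = 749)
sqrt(K + J) - 1*21798 = sqrt(10264 + 749) - 1*21798 = sqrt(11013) - 21798 = -21798 + sqrt(11013)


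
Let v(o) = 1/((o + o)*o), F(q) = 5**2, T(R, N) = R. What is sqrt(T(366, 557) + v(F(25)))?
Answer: 11*sqrt(7562)/50 ≈ 19.131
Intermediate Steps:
F(q) = 25
v(o) = 1/(2*o**2) (v(o) = 1/(((2*o))*o) = (1/(2*o))/o = 1/(2*o**2))
sqrt(T(366, 557) + v(F(25))) = sqrt(366 + (1/2)/25**2) = sqrt(366 + (1/2)*(1/625)) = sqrt(366 + 1/1250) = sqrt(457501/1250) = 11*sqrt(7562)/50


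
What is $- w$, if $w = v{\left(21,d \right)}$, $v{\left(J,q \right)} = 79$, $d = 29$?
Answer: $-79$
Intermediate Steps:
$w = 79$
$- w = \left(-1\right) 79 = -79$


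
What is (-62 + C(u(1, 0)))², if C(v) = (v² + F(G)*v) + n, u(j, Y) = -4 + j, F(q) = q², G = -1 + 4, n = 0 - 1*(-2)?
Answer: 6084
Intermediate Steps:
n = 2 (n = 0 + 2 = 2)
G = 3
C(v) = 2 + v² + 9*v (C(v) = (v² + 3²*v) + 2 = (v² + 9*v) + 2 = 2 + v² + 9*v)
(-62 + C(u(1, 0)))² = (-62 + (2 + (-4 + 1)² + 9*(-4 + 1)))² = (-62 + (2 + (-3)² + 9*(-3)))² = (-62 + (2 + 9 - 27))² = (-62 - 16)² = (-78)² = 6084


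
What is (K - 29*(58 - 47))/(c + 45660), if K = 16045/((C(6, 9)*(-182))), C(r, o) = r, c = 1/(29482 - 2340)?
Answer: -4945177403/676659831666 ≈ -0.0073082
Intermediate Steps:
c = 1/27142 ≈ 3.6843e-5
K = -16045/1092 (K = 16045/((6*(-182))) = 16045/(-1092) = 16045*(-1/1092) = -16045/1092 ≈ -14.693)
(K - 29*(58 - 47))/(c + 45660) = (-16045/1092 - 29*(58 - 47))/(1/27142 + 45660) = (-16045/1092 - 29*11)/(1239303721/27142) = (-16045/1092 - 319)*(27142/1239303721) = -364393/1092*27142/1239303721 = -4945177403/676659831666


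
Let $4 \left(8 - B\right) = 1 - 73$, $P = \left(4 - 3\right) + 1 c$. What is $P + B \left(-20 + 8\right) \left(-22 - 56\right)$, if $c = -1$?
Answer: $24336$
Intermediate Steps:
$P = 0$ ($P = \left(4 - 3\right) + 1 \left(-1\right) = \left(4 - 3\right) - 1 = 1 - 1 = 0$)
$B = 26$ ($B = 8 - \frac{1 - 73}{4} = 8 - -18 = 8 + 18 = 26$)
$P + B \left(-20 + 8\right) \left(-22 - 56\right) = 0 + 26 \left(-20 + 8\right) \left(-22 - 56\right) = 0 + 26 \left(\left(-12\right) \left(-78\right)\right) = 0 + 26 \cdot 936 = 0 + 24336 = 24336$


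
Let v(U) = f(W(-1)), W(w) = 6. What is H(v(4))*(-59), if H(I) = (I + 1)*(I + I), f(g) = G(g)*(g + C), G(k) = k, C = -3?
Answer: -40356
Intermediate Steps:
f(g) = g*(-3 + g) (f(g) = g*(g - 3) = g*(-3 + g))
v(U) = 18 (v(U) = 6*(-3 + 6) = 6*3 = 18)
H(I) = 2*I*(1 + I) (H(I) = (1 + I)*(2*I) = 2*I*(1 + I))
H(v(4))*(-59) = (2*18*(1 + 18))*(-59) = (2*18*19)*(-59) = 684*(-59) = -40356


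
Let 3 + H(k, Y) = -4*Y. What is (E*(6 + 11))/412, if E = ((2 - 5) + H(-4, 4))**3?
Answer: -45254/103 ≈ -439.36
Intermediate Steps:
H(k, Y) = -3 - 4*Y
E = -10648 (E = ((2 - 5) + (-3 - 4*4))**3 = (-3 + (-3 - 16))**3 = (-3 - 19)**3 = (-22)**3 = -10648)
(E*(6 + 11))/412 = -10648*(6 + 11)/412 = -10648*17*(1/412) = -181016*1/412 = -45254/103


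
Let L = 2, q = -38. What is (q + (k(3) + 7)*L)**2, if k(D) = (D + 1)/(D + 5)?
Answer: 529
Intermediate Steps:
k(D) = (1 + D)/(5 + D)
(q + (k(3) + 7)*L)**2 = (-38 + ((1 + 3)/(5 + 3) + 7)*2)**2 = (-38 + (4/8 + 7)*2)**2 = (-38 + ((1/8)*4 + 7)*2)**2 = (-38 + (1/2 + 7)*2)**2 = (-38 + (15/2)*2)**2 = (-38 + 15)**2 = (-23)**2 = 529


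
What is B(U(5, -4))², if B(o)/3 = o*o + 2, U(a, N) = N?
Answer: 2916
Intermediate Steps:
B(o) = 6 + 3*o² (B(o) = 3*(o*o + 2) = 3*(o² + 2) = 3*(2 + o²) = 6 + 3*o²)
B(U(5, -4))² = (6 + 3*(-4)²)² = (6 + 3*16)² = (6 + 48)² = 54² = 2916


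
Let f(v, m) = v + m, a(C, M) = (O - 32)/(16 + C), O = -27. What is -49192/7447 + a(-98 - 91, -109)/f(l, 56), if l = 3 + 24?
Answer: -64173505/9721043 ≈ -6.6015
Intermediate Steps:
l = 27
a(C, M) = -59/(16 + C) (a(C, M) = (-27 - 32)/(16 + C) = -59/(16 + C))
f(v, m) = m + v
-49192/7447 + a(-98 - 91, -109)/f(l, 56) = -49192/7447 + (-59/(16 + (-98 - 91)))/(56 + 27) = -49192*1/7447 - 59/(16 - 189)/83 = -4472/677 - 59/(-173)*(1/83) = -4472/677 - 59*(-1/173)*(1/83) = -4472/677 + (59/173)*(1/83) = -4472/677 + 59/14359 = -64173505/9721043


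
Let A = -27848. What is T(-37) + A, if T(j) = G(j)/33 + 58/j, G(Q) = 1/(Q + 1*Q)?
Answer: -68008645/2442 ≈ -27850.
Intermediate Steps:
G(Q) = 1/(2*Q) (G(Q) = 1/(Q + Q) = 1/(2*Q))
T(j) = 3829/(66*j) (T(j) = (1/(2*j))/33 + 58/j = (1/(2*j))*(1/33) + 58/j = 1/(66*j) + 58/j = 3829/(66*j))
T(-37) + A = (3829/66)/(-37) - 27848 = (3829/66)*(-1/37) - 27848 = -3829/2442 - 27848 = -68008645/2442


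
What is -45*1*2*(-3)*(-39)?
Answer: -10530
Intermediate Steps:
-45*1*2*(-3)*(-39) = -90*(-3)*(-39) = -45*(-6)*(-39) = 270*(-39) = -10530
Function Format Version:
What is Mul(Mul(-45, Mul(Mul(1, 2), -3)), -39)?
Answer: -10530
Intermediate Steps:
Mul(Mul(-45, Mul(Mul(1, 2), -3)), -39) = Mul(Mul(-45, Mul(2, -3)), -39) = Mul(Mul(-45, -6), -39) = Mul(270, -39) = -10530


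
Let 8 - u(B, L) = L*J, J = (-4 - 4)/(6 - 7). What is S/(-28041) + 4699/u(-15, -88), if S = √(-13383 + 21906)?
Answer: 4699/712 - √947/9347 ≈ 6.5964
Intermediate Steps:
J = 8 (J = -8/(-1) = -8*(-1) = 8)
u(B, L) = 8 - 8*L (u(B, L) = 8 - L*8 = 8 - 8*L)
S = 3*√947 (S = √8523 = 3*√947 ≈ 92.320)
S/(-28041) + 4699/u(-15, -88) = (3*√947)/(-28041) + 4699/(8 - 8*(-88)) = (3*√947)*(-1/28041) + 4699/(8 + 704) = -√947/9347 + 4699/712 = 4699/712 - √947/9347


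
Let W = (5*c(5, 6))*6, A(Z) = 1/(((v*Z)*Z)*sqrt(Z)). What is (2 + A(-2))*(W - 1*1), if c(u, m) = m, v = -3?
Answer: 358 + 179*I*sqrt(2)/24 ≈ 358.0 + 10.548*I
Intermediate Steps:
A(Z) = -1/(3*Z**(5/2)) (A(Z) = 1/(((-3*Z)*Z)*sqrt(Z)) = 1/((-3*Z**2)*sqrt(Z)) = 1/(-3*Z**(5/2)) = -1/(3*Z**(5/2)))
W = 180 (W = (5*6)*6 = 30*6 = 180)
(2 + A(-2))*(W - 1*1) = (2 - (-1)*I*sqrt(2)/24)*(180 - 1*1) = (2 - (-1)*I*sqrt(2)/24)*(180 - 1) = (2 + I*sqrt(2)/24)*179 = 358 + 179*I*sqrt(2)/24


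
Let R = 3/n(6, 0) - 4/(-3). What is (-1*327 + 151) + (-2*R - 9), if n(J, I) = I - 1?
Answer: -545/3 ≈ -181.67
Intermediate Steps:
n(J, I) = -1 + I
R = -5/3 (R = 3/(-1 + 0) - 4/(-3) = 3/(-1) - 4*(-1/3) = 3*(-1) + 4/3 = -3 + 4/3 = -5/3 ≈ -1.6667)
(-1*327 + 151) + (-2*R - 9) = (-1*327 + 151) + (-2*(-5/3) - 9) = (-327 + 151) + (10/3 - 9) = -176 - 17/3 = -545/3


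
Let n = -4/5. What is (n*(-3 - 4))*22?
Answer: 616/5 ≈ 123.20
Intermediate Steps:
n = -⅘ (n = -4*⅕ = -⅘ ≈ -0.80000)
(n*(-3 - 4))*22 = -4*(-3 - 4)/5*22 = -⅘*(-7)*22 = (28/5)*22 = 616/5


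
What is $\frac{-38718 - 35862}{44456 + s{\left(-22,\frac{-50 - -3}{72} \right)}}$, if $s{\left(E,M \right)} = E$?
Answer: $- \frac{37290}{22217} \approx -1.6784$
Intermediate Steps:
$\frac{-38718 - 35862}{44456 + s{\left(-22,\frac{-50 - -3}{72} \right)}} = \frac{-38718 - 35862}{44456 - 22} = \frac{-38718 - 35862}{44434} = \left(-38718 - 35862\right) \frac{1}{44434} = \left(-74580\right) \frac{1}{44434} = - \frac{37290}{22217}$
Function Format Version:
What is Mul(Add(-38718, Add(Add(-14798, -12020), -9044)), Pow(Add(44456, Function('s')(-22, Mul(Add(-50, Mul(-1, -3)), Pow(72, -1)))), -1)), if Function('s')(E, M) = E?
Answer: Rational(-37290, 22217) ≈ -1.6784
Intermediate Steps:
Mul(Add(-38718, Add(Add(-14798, -12020), -9044)), Pow(Add(44456, Function('s')(-22, Mul(Add(-50, Mul(-1, -3)), Pow(72, -1)))), -1)) = Mul(Add(-38718, Add(Add(-14798, -12020), -9044)), Pow(Add(44456, -22), -1)) = Mul(Add(-38718, Add(-26818, -9044)), Pow(44434, -1)) = Mul(Add(-38718, -35862), Rational(1, 44434)) = Mul(-74580, Rational(1, 44434)) = Rational(-37290, 22217)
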